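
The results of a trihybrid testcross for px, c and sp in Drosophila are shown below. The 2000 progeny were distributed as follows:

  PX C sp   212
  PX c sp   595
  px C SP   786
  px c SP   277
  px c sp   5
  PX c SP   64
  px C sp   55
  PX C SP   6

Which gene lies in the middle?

The two most frequent reciprocal classes, PX c sp and px C SP, are the parental types, so the F1 was PX c sp / px C SP.
The two rarest classes, px c sp and PX C SP, are the double crossovers. Comparing them with the parentals, only the px allele has switched, so px is the middle locus and the order is c – px – sp.

px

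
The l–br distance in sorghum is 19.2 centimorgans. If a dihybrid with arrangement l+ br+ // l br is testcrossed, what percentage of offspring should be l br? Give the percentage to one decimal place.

40.4%

A map distance of 19.2 centimorgans corresponds to a recombination frequency of 0.192.
The F1 is l+ br+ / l br, so l br is a parental gamete class with expected frequency (1 − r)/2 = 0.808/2 = 0.4040.
That is 0.4040 = 40.4% of the progeny.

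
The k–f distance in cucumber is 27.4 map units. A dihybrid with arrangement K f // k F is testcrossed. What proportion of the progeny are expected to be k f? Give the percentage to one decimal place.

A map distance of 27.4 map units corresponds to a recombination frequency of 0.274.
The F1 is K f / k F, so k f is a recombinant gamete class with expected frequency r/2 = 0.274/2 = 0.1370.
That is 0.1370 = 13.7% of the progeny.

13.7%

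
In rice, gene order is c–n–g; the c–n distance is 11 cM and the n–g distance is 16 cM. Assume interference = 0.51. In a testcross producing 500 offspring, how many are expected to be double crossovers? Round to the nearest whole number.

4

Map distances give recombination frequencies of 0.110 and 0.160 for the two intervals.
With interference 0.51 (so coincidence = 0.49), expected double-crossover frequency = 0.110 × 0.160 × 0.49 = 0.00862.
Expected number = 0.00862 × 500 = 4.31 ≈ 4.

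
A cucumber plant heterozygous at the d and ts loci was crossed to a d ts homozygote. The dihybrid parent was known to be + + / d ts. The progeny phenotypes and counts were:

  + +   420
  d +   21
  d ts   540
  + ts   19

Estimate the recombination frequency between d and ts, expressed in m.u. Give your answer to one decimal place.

4.0 m.u.

The recombinant classes are + ts and d +: 19 + 21 = 40.
Recombination frequency = 40/1000 = 0.0400 ≈ 4.0%, i.e. 4.0 m.u.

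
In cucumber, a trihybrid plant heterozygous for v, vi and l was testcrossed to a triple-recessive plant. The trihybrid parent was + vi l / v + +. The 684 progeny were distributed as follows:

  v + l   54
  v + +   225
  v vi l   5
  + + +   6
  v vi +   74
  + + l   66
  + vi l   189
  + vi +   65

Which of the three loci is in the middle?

The two rarest classes, v vi l and + + +, are the double crossovers. Comparing them with the parentals, only the v allele has switched, so v is the middle locus and the order is vi – v – l.

v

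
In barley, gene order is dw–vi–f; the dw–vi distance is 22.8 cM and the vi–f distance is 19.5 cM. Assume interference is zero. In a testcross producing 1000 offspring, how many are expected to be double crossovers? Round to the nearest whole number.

Map distances give recombination frequencies of 0.228 and 0.195 for the two intervals.
With no interference, expected double-crossover frequency = 0.228 × 0.195 = 0.04446.
Expected number = 0.04446 × 1000 = 44.46 ≈ 44.

44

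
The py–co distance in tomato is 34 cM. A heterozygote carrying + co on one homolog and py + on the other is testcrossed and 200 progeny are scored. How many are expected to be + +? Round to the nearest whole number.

34

A map distance of 34 cM corresponds to a recombination frequency of 0.340.
The F1 is + co / py +, so + + is a recombinant gamete class with expected frequency r/2 = 0.340/2 = 0.1700.
Expected number = 0.1700 × 200 = 34.00 ≈ 34.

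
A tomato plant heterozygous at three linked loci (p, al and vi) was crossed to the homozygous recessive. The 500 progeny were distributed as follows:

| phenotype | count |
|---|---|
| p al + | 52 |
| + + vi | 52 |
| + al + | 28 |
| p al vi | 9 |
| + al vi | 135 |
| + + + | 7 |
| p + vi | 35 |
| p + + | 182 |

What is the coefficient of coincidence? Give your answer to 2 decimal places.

The two most frequent reciprocal classes, p + + and + al vi, are the parental types, so the F1 was p + + / + al vi.
The two rarest classes, + + + and p al vi, are the double crossovers. Comparing them with the parentals, only the p allele has switched, so p is the middle locus and the order is al – p – vi.
al–p: (104 + 16)/500 = 0.2400; p–vi: (63 + 16)/500 = 0.1580.
Expected DCO frequency = 0.2400 × 0.1580 ≈ 0.03792; observed = 16/500 ≈ 0.03200.
Coefficient of coincidence = 0.03200/0.03792 ≈ 0.84.

0.84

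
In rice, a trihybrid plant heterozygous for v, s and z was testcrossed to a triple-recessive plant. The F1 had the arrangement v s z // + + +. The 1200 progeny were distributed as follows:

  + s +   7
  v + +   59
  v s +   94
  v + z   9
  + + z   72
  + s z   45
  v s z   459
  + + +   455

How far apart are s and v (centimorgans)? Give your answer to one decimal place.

The two rarest classes, v + z and + s +, are the double crossovers. Comparing them with the parentals, only the s allele has switched, so s is the middle locus and the order is z – s – v.
Crossovers in the s–v interval produce the single-crossover classes + s z and v + + (45 + 59 = 104) plus the double crossovers (16).
RF(s–v) = (104 + 16) / 1200 = 120/1200 = 0.1000 → 10.0 centimorgans.

10.0 centimorgans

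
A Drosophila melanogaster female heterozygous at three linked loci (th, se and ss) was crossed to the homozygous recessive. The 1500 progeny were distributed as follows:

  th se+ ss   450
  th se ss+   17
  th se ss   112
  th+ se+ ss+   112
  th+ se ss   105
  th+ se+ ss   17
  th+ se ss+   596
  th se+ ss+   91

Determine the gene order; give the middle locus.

th

The two most frequent reciprocal classes, th+ se ss+ and th se+ ss, are the parental types, so the F1 was th+ se ss+ / th se+ ss.
The two rarest classes, th se ss+ and th+ se+ ss, are the double crossovers. Comparing them with the parentals, only the th allele has switched, so th is the middle locus and the order is ss – th – se.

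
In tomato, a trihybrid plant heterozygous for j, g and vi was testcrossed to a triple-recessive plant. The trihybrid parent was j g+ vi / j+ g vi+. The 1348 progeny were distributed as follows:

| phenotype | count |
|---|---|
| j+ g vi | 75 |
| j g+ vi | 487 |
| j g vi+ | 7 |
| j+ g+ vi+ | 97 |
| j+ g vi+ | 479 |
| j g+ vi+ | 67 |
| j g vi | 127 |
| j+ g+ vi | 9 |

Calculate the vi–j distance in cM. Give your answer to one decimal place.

The two rarest classes, j+ g+ vi and j g vi+, are the double crossovers. Comparing them with the parentals, only the j allele has switched, so j is the middle locus and the order is g – j – vi.
Crossovers in the j–vi interval produce the single-crossover classes j g+ vi+ and j+ g vi (67 + 75 = 142) plus the double crossovers (16).
RF(j–vi) = (142 + 16) / 1348 = 158/1348 = 0.1172 → 11.7 cM.

11.7 cM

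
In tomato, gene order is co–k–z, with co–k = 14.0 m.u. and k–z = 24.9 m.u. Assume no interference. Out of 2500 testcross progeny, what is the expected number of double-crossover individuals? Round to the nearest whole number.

87

Map distances give recombination frequencies of 0.140 and 0.249 for the two intervals.
With no interference, expected double-crossover frequency = 0.140 × 0.249 = 0.03486.
Expected number = 0.03486 × 2500 = 87.15 ≈ 87.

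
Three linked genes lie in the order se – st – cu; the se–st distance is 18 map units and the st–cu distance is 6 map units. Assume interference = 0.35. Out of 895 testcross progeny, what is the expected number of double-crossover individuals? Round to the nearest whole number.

6

Map distances give recombination frequencies of 0.180 and 0.060 for the two intervals.
With interference 0.35 (so coincidence = 0.65), expected double-crossover frequency = 0.180 × 0.060 × 0.65 = 0.00702.
Expected number = 0.00702 × 895 = 6.28 ≈ 6.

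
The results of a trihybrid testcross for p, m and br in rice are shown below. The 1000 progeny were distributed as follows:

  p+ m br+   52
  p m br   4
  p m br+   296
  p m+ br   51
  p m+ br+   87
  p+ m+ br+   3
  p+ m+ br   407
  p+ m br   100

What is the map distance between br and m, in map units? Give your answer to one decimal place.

19.4 map units

The two most frequent reciprocal classes, p+ m+ br and p m br+, are the parental types, so the F1 was p+ m+ br / p m br+.
The two rarest classes, p+ m+ br+ and p m br, are the double crossovers. Comparing them with the parentals, only the br allele has switched, so br is the middle locus and the order is p – br – m.
Crossovers in the br–m interval produce the single-crossover classes p+ m br and p m+ br+ (100 + 87 = 187) plus the double crossovers (7).
RF(br–m) = (187 + 7) / 1000 = 194/1000 = 0.1940 → 19.4 map units.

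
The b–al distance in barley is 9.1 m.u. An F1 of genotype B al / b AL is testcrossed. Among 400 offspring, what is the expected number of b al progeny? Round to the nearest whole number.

18

A map distance of 9.1 m.u. corresponds to a recombination frequency of 0.091.
The F1 is B al / b AL, so b al is a recombinant gamete class with expected frequency r/2 = 0.091/2 = 0.0455.
Expected number = 0.0455 × 400 = 18.20 ≈ 18.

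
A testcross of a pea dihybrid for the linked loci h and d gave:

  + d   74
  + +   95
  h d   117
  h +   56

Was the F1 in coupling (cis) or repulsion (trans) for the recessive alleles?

cis

The two most frequent classes are + + (95) and h d (117); these are the parental (non-recombinant) types.
So the F1 carried + + on one chromosome and h d on the other — the recessive alleles are on the same chromosome (cis / coupling).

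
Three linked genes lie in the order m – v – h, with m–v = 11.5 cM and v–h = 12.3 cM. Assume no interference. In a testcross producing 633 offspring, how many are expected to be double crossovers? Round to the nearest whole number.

9

Map distances give recombination frequencies of 0.115 and 0.123 for the two intervals.
With no interference, expected double-crossover frequency = 0.115 × 0.123 = 0.01415.
Expected number = 0.01415 × 633 = 8.95 ≈ 9.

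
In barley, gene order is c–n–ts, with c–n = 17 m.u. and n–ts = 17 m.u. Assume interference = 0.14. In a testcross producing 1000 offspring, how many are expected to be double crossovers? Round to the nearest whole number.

25

Map distances give recombination frequencies of 0.170 and 0.170 for the two intervals.
With interference 0.14 (so coincidence = 0.86), expected double-crossover frequency = 0.170 × 0.170 × 0.86 = 0.02485.
Expected number = 0.02485 × 1000 = 24.85 ≈ 25.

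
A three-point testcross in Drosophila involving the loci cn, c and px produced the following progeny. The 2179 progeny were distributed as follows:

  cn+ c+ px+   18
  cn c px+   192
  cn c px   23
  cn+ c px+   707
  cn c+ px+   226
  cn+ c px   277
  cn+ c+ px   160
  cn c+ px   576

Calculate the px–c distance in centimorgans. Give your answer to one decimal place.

25.0 centimorgans

The two most frequent reciprocal classes, cn+ c px+ and cn c+ px, are the parental types, so the F1 was cn+ c px+ / cn c+ px.
The two rarest classes, cn+ c+ px+ and cn c px, are the double crossovers. Comparing them with the parentals, only the c allele has switched, so c is the middle locus and the order is cn – c – px.
Crossovers in the c–px interval produce the single-crossover classes cn+ c px and cn c+ px+ (277 + 226 = 503) plus the double crossovers (41).
RF(c–px) = (503 + 41) / 2179 = 544/2179 = 0.2497 → 25.0 centimorgans.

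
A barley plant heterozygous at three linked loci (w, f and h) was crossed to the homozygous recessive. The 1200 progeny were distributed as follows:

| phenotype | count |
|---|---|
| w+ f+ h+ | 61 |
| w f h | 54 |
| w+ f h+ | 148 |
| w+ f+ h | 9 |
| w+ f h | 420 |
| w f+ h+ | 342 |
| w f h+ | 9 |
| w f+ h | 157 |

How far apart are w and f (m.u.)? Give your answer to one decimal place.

11.1 m.u.

The two most frequent reciprocal classes, w+ f h and w f+ h+, are the parental types, so the F1 was w+ f h / w f+ h+.
The two rarest classes, w+ f+ h and w f h+, are the double crossovers. Comparing them with the parentals, only the f allele has switched, so f is the middle locus and the order is h – f – w.
Crossovers in the f–w interval produce the single-crossover classes w f h and w+ f+ h+ (54 + 61 = 115) plus the double crossovers (18).
RF(f–w) = (115 + 18) / 1200 = 133/1200 = 0.1108 → 11.1 m.u.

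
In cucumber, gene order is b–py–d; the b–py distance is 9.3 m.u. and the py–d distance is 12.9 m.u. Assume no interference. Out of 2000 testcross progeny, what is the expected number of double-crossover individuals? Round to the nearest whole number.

24

Map distances give recombination frequencies of 0.093 and 0.129 for the two intervals.
With no interference, expected double-crossover frequency = 0.093 × 0.129 = 0.01200.
Expected number = 0.01200 × 2000 = 23.99 ≈ 24.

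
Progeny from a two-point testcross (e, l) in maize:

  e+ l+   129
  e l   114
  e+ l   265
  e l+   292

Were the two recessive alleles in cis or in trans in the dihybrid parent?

The two most frequent classes are e+ l (265) and e l+ (292); these are the parental (non-recombinant) types.
So the F1 carried e+ l on one chromosome and e l+ on the other — the recessive alleles are on opposite chromosomes (trans / repulsion).

trans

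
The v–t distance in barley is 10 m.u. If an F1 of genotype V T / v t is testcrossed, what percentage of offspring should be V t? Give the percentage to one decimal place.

5.0%

A map distance of 10 m.u. corresponds to a recombination frequency of 0.100.
The F1 is V T / v t, so V t is a recombinant gamete class with expected frequency r/2 = 0.100/2 = 0.0500.
That is 0.0500 = 5.0% of the progeny.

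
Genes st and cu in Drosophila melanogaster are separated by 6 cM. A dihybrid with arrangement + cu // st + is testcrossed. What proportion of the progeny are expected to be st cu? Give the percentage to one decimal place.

A map distance of 6 cM corresponds to a recombination frequency of 0.060.
The F1 is + cu / st +, so st cu is a recombinant gamete class with expected frequency r/2 = 0.060/2 = 0.0300.
That is 0.0300 = 3.0% of the progeny.

3.0%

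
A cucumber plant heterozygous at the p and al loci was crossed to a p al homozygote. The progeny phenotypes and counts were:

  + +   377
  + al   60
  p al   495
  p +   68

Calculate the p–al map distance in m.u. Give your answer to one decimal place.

The two most frequent classes, + + (377) and p al (495), are the parental types, so the F1 was + + / p al.
The recombinant classes are + al and p +: 60 + 68 = 128.
Recombination frequency = 128/1000 = 0.1280 ≈ 12.8%, i.e. 12.8 m.u.

12.8 m.u.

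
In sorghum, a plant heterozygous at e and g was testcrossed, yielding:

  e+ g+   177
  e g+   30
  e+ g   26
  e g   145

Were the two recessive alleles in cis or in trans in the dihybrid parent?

The two most frequent classes are e+ g+ (177) and e g (145); these are the parental (non-recombinant) types.
So the F1 carried e+ g+ on one chromosome and e g on the other — the recessive alleles are on the same chromosome (cis / coupling).

cis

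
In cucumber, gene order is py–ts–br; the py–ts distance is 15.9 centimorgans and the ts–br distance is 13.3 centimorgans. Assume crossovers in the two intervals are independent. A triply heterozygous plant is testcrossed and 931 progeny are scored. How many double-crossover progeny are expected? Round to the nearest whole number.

20

Map distances give recombination frequencies of 0.159 and 0.133 for the two intervals.
With no interference, expected double-crossover frequency = 0.159 × 0.133 = 0.02115.
Expected number = 0.02115 × 931 = 19.69 ≈ 20.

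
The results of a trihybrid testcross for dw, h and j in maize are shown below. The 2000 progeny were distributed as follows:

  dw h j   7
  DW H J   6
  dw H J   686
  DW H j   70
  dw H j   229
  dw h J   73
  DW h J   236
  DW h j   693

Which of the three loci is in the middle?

dw

The two most frequent reciprocal classes, dw H J and DW h j, are the parental types, so the F1 was dw H J / DW h j.
The two rarest classes, DW H J and dw h j, are the double crossovers. Comparing them with the parentals, only the dw allele has switched, so dw is the middle locus and the order is j – dw – h.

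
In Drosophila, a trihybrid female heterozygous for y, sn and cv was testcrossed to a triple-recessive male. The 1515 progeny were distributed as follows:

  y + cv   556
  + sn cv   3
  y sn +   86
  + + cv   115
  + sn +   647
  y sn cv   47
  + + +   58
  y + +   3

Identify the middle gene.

cv

The two most frequent reciprocal classes, y + cv and + sn +, are the parental types, so the F1 was y + cv / + sn +.
The two rarest classes, y + + and + sn cv, are the double crossovers. Comparing them with the parentals, only the cv allele has switched, so cv is the middle locus and the order is sn – cv – y.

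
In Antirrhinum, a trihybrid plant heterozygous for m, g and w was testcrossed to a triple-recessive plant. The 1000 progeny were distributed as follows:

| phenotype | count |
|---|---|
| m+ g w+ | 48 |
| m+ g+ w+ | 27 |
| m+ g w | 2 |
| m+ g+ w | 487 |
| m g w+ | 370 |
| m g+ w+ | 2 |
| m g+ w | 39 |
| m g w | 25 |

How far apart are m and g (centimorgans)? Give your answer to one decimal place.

9.1 centimorgans

The two most frequent reciprocal classes, m+ g+ w and m g w+, are the parental types, so the F1 was m+ g+ w / m g w+.
The two rarest classes, m+ g w and m g+ w+, are the double crossovers. Comparing them with the parentals, only the g allele has switched, so g is the middle locus and the order is m – g – w.
Crossovers in the m–g interval produce the single-crossover classes m g+ w and m+ g w+ (39 + 48 = 87) plus the double crossovers (4).
RF(m–g) = (87 + 4) / 1000 = 91/1000 = 0.0910 → 9.1 centimorgans.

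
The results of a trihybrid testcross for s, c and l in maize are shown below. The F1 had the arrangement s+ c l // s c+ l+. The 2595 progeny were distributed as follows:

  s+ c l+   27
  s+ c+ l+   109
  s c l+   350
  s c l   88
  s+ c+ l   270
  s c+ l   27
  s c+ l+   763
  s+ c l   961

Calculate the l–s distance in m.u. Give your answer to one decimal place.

9.7 m.u.

The two rarest classes, s+ c l+ and s c+ l, are the double crossovers. Comparing them with the parentals, only the l allele has switched, so l is the middle locus and the order is s – l – c.
Crossovers in the s–l interval produce the single-crossover classes s c l and s+ c+ l+ (88 + 109 = 197) plus the double crossovers (54).
RF(s–l) = (197 + 54) / 2595 = 251/2595 = 0.0967 → 9.7 m.u.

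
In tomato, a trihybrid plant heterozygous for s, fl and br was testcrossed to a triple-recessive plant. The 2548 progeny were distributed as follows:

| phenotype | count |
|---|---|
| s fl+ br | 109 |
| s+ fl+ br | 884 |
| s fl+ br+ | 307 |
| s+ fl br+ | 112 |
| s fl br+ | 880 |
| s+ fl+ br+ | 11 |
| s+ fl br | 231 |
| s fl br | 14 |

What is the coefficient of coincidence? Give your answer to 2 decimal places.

0.46

The two most frequent reciprocal classes, s fl br+ and s+ fl+ br, are the parental types, so the F1 was s fl br+ / s+ fl+ br.
The two rarest classes, s fl br and s+ fl+ br+, are the double crossovers. Comparing them with the parentals, only the br allele has switched, so br is the middle locus and the order is s – br – fl.
s–br: (221 + 25)/2548 = 0.0965; br–fl: (538 + 25)/2548 = 0.2210.
Expected DCO frequency = 0.0965 × 0.2210 ≈ 0.02133; observed = 25/2548 ≈ 0.00981.
Coefficient of coincidence = 0.00981/0.02133 ≈ 0.46.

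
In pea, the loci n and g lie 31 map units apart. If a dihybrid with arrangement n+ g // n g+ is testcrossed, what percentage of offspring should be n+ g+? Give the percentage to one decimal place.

15.5%

A map distance of 31 map units corresponds to a recombination frequency of 0.310.
The F1 is n+ g / n g+, so n+ g+ is a recombinant gamete class with expected frequency r/2 = 0.310/2 = 0.1550.
That is 0.1550 = 15.5% of the progeny.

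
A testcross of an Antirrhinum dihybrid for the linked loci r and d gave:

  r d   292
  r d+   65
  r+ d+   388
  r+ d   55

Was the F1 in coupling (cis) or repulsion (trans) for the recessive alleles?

The two most frequent classes are r+ d+ (388) and r d (292); these are the parental (non-recombinant) types.
So the F1 carried r+ d+ on one chromosome and r d on the other — the recessive alleles are on the same chromosome (cis / coupling).

cis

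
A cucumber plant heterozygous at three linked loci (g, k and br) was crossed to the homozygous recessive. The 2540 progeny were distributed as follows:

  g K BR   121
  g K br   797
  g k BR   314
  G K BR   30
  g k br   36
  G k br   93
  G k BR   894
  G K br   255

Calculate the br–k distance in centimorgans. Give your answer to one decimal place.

11.0 centimorgans

The two most frequent reciprocal classes, g K br and G k BR, are the parental types, so the F1 was g K br / G k BR.
The two rarest classes, g k br and G K BR, are the double crossovers. Comparing them with the parentals, only the k allele has switched, so k is the middle locus and the order is g – k – br.
Crossovers in the k–br interval produce the single-crossover classes g K BR and G k br (121 + 93 = 214) plus the double crossovers (66).
RF(k–br) = (214 + 66) / 2540 = 280/2540 = 0.1102 → 11.0 centimorgans.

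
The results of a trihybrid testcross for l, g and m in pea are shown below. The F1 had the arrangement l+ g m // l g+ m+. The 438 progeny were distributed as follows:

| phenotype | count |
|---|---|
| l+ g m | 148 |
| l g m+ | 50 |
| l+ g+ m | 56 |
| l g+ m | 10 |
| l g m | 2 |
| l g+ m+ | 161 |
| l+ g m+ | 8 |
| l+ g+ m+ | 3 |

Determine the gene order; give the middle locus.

The two rarest classes, l g m and l+ g+ m+, are the double crossovers. Comparing them with the parentals, only the l allele has switched, so l is the middle locus and the order is g – l – m.

l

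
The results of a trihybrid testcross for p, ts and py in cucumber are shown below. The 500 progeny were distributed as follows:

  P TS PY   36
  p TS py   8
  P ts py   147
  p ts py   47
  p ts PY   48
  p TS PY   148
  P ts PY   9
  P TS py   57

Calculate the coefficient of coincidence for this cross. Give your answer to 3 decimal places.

The two most frequent reciprocal classes, p TS PY and P ts py, are the parental types, so the F1 was p TS PY / P ts py.
The two rarest classes, p TS py and P ts PY, are the double crossovers. Comparing them with the parentals, only the py allele has switched, so py is the middle locus and the order is ts – py – p.
ts–py: (105 + 17)/500 = 0.2440; py–p: (83 + 17)/500 = 0.2000.
Expected DCO frequency = 0.2440 × 0.2000 ≈ 0.04880; observed = 17/500 ≈ 0.03400.
Coefficient of coincidence = 0.03400/0.04880 ≈ 0.697.

0.697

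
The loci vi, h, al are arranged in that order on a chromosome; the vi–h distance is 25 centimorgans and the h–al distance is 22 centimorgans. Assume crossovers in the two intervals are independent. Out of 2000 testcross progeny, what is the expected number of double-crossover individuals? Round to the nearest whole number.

110

Map distances give recombination frequencies of 0.250 and 0.220 for the two intervals.
With no interference, expected double-crossover frequency = 0.250 × 0.220 = 0.05500.
Expected number = 0.05500 × 2000 = 110.00 ≈ 110.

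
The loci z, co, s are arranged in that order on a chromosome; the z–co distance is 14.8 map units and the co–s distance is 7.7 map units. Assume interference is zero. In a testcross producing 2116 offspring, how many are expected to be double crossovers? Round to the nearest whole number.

Map distances give recombination frequencies of 0.148 and 0.077 for the two intervals.
With no interference, expected double-crossover frequency = 0.148 × 0.077 = 0.01140.
Expected number = 0.01140 × 2116 = 24.11 ≈ 24.

24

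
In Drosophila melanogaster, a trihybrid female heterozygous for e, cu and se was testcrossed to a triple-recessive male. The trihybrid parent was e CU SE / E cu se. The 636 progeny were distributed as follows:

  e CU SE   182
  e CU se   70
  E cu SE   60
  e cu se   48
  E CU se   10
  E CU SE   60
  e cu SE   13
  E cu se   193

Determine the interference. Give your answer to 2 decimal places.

The two rarest classes, e cu SE and E CU se, are the double crossovers. Comparing them with the parentals, only the cu allele has switched, so cu is the middle locus and the order is se – cu – e.
se–cu: (130 + 23)/636 = 0.2406; cu–e: (108 + 23)/636 = 0.2060.
Expected DCO frequency = 0.2406 × 0.2060 ≈ 0.04956; observed = 23/636 ≈ 0.03616.
Coefficient of coincidence = 0.03616/0.04956 ≈ 0.73; interference = 1 − 0.73 = 0.27.

0.27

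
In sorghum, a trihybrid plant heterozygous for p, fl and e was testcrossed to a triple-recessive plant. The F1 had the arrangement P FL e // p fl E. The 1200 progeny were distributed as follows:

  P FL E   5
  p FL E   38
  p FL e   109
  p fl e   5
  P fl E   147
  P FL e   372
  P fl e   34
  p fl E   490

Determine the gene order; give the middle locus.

The two rarest classes, P FL E and p fl e, are the double crossovers. Comparing them with the parentals, only the e allele has switched, so e is the middle locus and the order is p – e – fl.

e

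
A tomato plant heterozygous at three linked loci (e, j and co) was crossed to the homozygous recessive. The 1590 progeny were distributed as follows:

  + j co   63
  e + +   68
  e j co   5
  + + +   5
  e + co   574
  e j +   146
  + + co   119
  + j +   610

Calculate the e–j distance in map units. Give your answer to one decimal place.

17.3 map units

The two most frequent reciprocal classes, + j + and e + co, are the parental types, so the F1 was + j + / e + co.
The two rarest classes, + + + and e j co, are the double crossovers. Comparing them with the parentals, only the j allele has switched, so j is the middle locus and the order is co – j – e.
Crossovers in the j–e interval produce the single-crossover classes e j + and + + co (146 + 119 = 265) plus the double crossovers (10).
RF(j–e) = (265 + 10) / 1590 = 275/1590 = 0.1730 → 17.3 map units.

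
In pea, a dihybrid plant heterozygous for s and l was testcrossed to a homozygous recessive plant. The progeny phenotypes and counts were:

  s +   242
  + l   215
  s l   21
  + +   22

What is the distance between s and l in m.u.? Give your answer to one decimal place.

8.6 m.u.

The two most frequent classes, + l (215) and s + (242), are the parental types, so the F1 was + l / s +.
The recombinant classes are + + and s l: 22 + 21 = 43.
Recombination frequency = 43/500 = 0.0860 ≈ 8.6%, i.e. 8.6 m.u.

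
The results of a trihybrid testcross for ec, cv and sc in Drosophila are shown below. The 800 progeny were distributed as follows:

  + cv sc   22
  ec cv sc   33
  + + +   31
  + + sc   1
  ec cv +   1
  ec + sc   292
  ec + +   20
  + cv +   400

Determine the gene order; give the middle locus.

ec

The two most frequent reciprocal classes, ec + sc and + cv +, are the parental types, so the F1 was ec + sc / + cv +.
The two rarest classes, + + sc and ec cv +, are the double crossovers. Comparing them with the parentals, only the ec allele has switched, so ec is the middle locus and the order is sc – ec – cv.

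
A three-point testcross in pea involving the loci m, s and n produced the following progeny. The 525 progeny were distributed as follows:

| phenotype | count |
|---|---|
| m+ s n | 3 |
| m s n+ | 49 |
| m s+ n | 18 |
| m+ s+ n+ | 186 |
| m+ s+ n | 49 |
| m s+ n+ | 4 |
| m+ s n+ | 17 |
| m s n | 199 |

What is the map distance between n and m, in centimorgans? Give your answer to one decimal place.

20.0 centimorgans

The two most frequent reciprocal classes, m s n and m+ s+ n+, are the parental types, so the F1 was m s n / m+ s+ n+.
The two rarest classes, m+ s n and m s+ n+, are the double crossovers. Comparing them with the parentals, only the m allele has switched, so m is the middle locus and the order is s – m – n.
Crossovers in the m–n interval produce the single-crossover classes m s n+ and m+ s+ n (49 + 49 = 98) plus the double crossovers (7).
RF(m–n) = (98 + 7) / 525 = 105/525 = 0.2000 → 20.0 centimorgans.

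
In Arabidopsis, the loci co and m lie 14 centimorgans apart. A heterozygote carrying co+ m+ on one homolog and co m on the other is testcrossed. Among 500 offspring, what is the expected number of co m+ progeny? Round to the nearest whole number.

35

A map distance of 14 centimorgans corresponds to a recombination frequency of 0.140.
The F1 is co+ m+ / co m, so co m+ is a recombinant gamete class with expected frequency r/2 = 0.140/2 = 0.0700.
Expected number = 0.0700 × 500 = 35.00 ≈ 35.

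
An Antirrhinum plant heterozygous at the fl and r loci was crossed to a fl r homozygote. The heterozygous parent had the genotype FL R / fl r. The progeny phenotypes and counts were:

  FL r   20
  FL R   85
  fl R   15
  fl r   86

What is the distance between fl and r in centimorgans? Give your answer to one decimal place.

17.0 centimorgans

The recombinant classes are FL r and fl R: 20 + 15 = 35.
Recombination frequency = 35/206 = 0.1699 ≈ 17.0%, i.e. 17.0 centimorgans.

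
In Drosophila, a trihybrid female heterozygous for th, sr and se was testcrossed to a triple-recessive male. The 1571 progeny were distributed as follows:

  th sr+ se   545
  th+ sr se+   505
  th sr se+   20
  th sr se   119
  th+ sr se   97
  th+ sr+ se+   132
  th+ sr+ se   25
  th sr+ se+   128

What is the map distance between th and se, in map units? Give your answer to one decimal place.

17.2 map units

The two most frequent reciprocal classes, th sr+ se and th+ sr se+, are the parental types, so the F1 was th sr+ se / th+ sr se+.
The two rarest classes, th+ sr+ se and th sr se+, are the double crossovers. Comparing them with the parentals, only the th allele has switched, so th is the middle locus and the order is se – th – sr.
Crossovers in the se–th interval produce the single-crossover classes th sr+ se+ and th+ sr se (128 + 97 = 225) plus the double crossovers (45).
RF(se–th) = (225 + 45) / 1571 = 270/1571 = 0.1719 → 17.2 map units.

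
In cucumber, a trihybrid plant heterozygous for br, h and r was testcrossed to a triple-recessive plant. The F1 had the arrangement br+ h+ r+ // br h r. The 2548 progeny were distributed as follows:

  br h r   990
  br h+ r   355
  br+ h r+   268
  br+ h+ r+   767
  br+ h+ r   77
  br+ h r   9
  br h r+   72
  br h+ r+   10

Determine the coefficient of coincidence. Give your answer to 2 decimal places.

The two rarest classes, br h+ r+ and br+ h r, are the double crossovers. Comparing them with the parentals, only the br allele has switched, so br is the middle locus and the order is h – br – r.
h–br: (623 + 19)/2548 = 0.2520; br–r: (149 + 19)/2548 = 0.0659.
Expected DCO frequency = 0.2520 × 0.0659 ≈ 0.01661; observed = 19/2548 ≈ 0.00746.
Coefficient of coincidence = 0.00746/0.01661 ≈ 0.45.

0.45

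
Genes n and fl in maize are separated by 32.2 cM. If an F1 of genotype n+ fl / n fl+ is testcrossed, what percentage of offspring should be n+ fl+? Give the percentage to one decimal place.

A map distance of 32.2 cM corresponds to a recombination frequency of 0.322.
The F1 is n+ fl / n fl+, so n+ fl+ is a recombinant gamete class with expected frequency r/2 = 0.322/2 = 0.1610.
That is 0.1610 = 16.1% of the progeny.

16.1%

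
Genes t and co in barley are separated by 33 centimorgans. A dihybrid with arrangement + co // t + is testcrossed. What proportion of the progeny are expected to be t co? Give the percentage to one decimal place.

16.5%

A map distance of 33 centimorgans corresponds to a recombination frequency of 0.330.
The F1 is + co / t +, so t co is a recombinant gamete class with expected frequency r/2 = 0.330/2 = 0.1650.
That is 0.1650 = 16.5% of the progeny.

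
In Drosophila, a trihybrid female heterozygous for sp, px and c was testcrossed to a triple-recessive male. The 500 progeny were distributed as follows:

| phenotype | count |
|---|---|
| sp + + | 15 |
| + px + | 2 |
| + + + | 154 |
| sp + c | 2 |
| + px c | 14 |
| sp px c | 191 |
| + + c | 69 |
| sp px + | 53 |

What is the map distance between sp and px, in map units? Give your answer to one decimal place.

6.6 map units

The two most frequent reciprocal classes, sp px c and + + +, are the parental types, so the F1 was sp px c / + + +.
The two rarest classes, sp + c and + px +, are the double crossovers. Comparing them with the parentals, only the px allele has switched, so px is the middle locus and the order is c – px – sp.
Crossovers in the px–sp interval produce the single-crossover classes + px c and sp + + (14 + 15 = 29) plus the double crossovers (4).
RF(px–sp) = (29 + 4) / 500 = 33/500 = 0.0660 → 6.6 map units.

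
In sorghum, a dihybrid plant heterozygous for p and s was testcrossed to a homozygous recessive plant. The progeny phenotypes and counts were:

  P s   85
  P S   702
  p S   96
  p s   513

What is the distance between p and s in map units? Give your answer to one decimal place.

13.0 map units

The two most frequent classes, P S (702) and p s (513), are the parental types, so the F1 was P S / p s.
The recombinant classes are P s and p S: 85 + 96 = 181.
Recombination frequency = 181/1396 = 0.1297 ≈ 13.0%, i.e. 13.0 map units.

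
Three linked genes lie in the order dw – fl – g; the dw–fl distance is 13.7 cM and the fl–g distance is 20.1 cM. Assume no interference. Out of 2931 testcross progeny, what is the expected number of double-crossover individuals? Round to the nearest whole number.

Map distances give recombination frequencies of 0.137 and 0.201 for the two intervals.
With no interference, expected double-crossover frequency = 0.137 × 0.201 = 0.02754.
Expected number = 0.02754 × 2931 = 80.71 ≈ 81.

81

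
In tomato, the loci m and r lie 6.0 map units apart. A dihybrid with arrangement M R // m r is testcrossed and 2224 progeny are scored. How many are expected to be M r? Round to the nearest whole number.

A map distance of 6.0 map units corresponds to a recombination frequency of 0.060.
The F1 is M R / m r, so M r is a recombinant gamete class with expected frequency r/2 = 0.060/2 = 0.0300.
Expected number = 0.0300 × 2224 = 66.72 ≈ 67.

67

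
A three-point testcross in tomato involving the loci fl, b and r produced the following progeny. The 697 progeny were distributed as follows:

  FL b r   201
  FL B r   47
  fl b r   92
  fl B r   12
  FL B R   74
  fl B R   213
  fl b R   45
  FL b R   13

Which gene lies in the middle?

r

The two most frequent reciprocal classes, FL b r and fl B R, are the parental types, so the F1 was FL b r / fl B R.
The two rarest classes, FL b R and fl B r, are the double crossovers. Comparing them with the parentals, only the r allele has switched, so r is the middle locus and the order is b – r – fl.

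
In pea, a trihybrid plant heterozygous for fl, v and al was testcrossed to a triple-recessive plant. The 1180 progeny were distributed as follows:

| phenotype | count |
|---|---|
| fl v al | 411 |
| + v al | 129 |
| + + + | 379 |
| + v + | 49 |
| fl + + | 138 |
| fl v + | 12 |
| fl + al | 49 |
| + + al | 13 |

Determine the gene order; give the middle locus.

The two most frequent reciprocal classes, fl v al and + + +, are the parental types, so the F1 was fl v al / + + +.
The two rarest classes, fl v + and + + al, are the double crossovers. Comparing them with the parentals, only the al allele has switched, so al is the middle locus and the order is fl – al – v.

al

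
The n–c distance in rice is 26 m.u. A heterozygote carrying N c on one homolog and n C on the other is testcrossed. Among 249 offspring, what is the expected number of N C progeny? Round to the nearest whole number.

A map distance of 26 m.u. corresponds to a recombination frequency of 0.260.
The F1 is N c / n C, so N C is a recombinant gamete class with expected frequency r/2 = 0.260/2 = 0.1300.
Expected number = 0.1300 × 249 = 32.37 ≈ 32.

32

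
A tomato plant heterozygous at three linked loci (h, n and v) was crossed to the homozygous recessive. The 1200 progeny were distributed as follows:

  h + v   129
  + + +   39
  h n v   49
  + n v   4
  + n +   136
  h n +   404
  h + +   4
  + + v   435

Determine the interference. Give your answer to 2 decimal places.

0.63

The two most frequent reciprocal classes, h n + and + + v, are the parental types, so the F1 was h n + / + + v.
The two rarest classes, h + + and + n v, are the double crossovers. Comparing them with the parentals, only the n allele has switched, so n is the middle locus and the order is h – n – v.
h–n: (265 + 8)/1200 = 0.2275; n–v: (88 + 8)/1200 = 0.0800.
Expected DCO frequency = 0.2275 × 0.0800 ≈ 0.01820; observed = 8/1200 ≈ 0.00667.
Coefficient of coincidence = 0.00667/0.01820 ≈ 0.37; interference = 1 − 0.37 = 0.63.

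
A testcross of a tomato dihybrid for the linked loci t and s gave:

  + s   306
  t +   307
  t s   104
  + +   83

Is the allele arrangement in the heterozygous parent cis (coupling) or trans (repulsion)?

trans

The two most frequent classes are + s (306) and t + (307); these are the parental (non-recombinant) types.
So the F1 carried + s on one chromosome and t + on the other — the recessive alleles are on opposite chromosomes (trans / repulsion).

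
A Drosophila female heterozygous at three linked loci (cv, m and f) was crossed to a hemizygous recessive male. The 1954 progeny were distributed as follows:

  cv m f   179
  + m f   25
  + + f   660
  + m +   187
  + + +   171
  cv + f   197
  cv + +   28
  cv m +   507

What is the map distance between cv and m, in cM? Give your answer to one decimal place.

22.4 cM

The two most frequent reciprocal classes, + + f and cv m +, are the parental types, so the F1 was + + f / cv m +.
The two rarest classes, + m f and cv + +, are the double crossovers. Comparing them with the parentals, only the m allele has switched, so m is the middle locus and the order is cv – m – f.
Crossovers in the cv–m interval produce the single-crossover classes cv + f and + m + (197 + 187 = 384) plus the double crossovers (53).
RF(cv–m) = (384 + 53) / 1954 = 437/1954 = 0.2236 → 22.4 cM.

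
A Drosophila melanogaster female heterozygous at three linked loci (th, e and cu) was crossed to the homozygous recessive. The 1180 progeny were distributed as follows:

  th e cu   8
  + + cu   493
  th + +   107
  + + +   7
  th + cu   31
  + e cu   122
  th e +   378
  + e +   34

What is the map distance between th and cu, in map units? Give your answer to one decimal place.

The two most frequent reciprocal classes, th e + and + + cu, are the parental types, so the F1 was th e + / + + cu.
The two rarest classes, th e cu and + + +, are the double crossovers. Comparing them with the parentals, only the cu allele has switched, so cu is the middle locus and the order is th – cu – e.
Crossovers in the th–cu interval produce the single-crossover classes + e + and th + cu (34 + 31 = 65) plus the double crossovers (15).
RF(th–cu) = (65 + 15) / 1180 = 80/1180 = 0.0678 → 6.8 map units.

6.8 map units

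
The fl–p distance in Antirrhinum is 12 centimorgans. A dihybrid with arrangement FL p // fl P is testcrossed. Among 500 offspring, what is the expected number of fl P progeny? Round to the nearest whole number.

220

A map distance of 12 centimorgans corresponds to a recombination frequency of 0.120.
The F1 is FL p / fl P, so fl P is a parental gamete class with expected frequency (1 − r)/2 = 0.880/2 = 0.4400.
Expected number = 0.4400 × 500 = 220.00 ≈ 220.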